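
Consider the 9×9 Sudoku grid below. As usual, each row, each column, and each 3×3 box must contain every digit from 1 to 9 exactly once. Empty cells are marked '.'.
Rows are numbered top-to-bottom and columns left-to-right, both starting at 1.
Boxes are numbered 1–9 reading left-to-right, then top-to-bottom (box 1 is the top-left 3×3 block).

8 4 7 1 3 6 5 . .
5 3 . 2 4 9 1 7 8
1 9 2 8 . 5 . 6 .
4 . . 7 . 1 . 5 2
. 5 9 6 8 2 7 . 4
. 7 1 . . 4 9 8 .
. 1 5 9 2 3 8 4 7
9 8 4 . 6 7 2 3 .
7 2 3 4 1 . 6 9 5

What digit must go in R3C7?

4

Cell R3C7 itself could take any of {3, 4} by direct elimination.
Consider where 4 can go in box 3.
R1C8 is out (row 1 already has a 4).
R1C9 is out (row 1 already has a 4).
R3C9 is out (column 9 already has a 4).
So the only cell in box 3 that can hold 4 is R3C7.
Therefore R3C7 = 4.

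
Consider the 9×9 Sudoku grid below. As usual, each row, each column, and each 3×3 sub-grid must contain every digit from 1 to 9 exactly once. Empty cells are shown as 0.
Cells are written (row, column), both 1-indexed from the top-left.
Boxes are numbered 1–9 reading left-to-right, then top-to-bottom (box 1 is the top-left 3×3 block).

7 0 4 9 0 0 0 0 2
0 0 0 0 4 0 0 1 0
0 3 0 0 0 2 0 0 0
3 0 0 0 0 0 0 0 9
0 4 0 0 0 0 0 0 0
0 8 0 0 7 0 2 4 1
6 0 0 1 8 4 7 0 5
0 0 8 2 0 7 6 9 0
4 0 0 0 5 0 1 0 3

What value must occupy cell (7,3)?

3

Cell (7,3) itself could take any of {2, 3, 9} by direct elimination.
Consider where 3 can go in row 7.
(7,2) is out (column 2 already has a 3).
(7,8) is out (box 9 already has a 3).
So the only cell in row 7 that can hold 3 is (7,3).
Therefore (7,3) = 3.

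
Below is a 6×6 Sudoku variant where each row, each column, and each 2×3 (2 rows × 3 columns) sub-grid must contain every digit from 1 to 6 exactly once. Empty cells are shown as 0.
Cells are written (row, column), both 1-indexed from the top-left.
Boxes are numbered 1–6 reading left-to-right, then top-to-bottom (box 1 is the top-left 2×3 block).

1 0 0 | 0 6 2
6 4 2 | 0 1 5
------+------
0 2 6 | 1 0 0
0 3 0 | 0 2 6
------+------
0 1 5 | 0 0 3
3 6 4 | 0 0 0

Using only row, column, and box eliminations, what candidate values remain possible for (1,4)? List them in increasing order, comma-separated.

Row 1 already contains {1, 2, 6}.
Column 4 already contains {1}.
Its 2×3 block (box 2) already contains {1, 2, 5, 6}.
Removing those from 1–6 leaves {3, 4} as the candidates for (1,4).

3,4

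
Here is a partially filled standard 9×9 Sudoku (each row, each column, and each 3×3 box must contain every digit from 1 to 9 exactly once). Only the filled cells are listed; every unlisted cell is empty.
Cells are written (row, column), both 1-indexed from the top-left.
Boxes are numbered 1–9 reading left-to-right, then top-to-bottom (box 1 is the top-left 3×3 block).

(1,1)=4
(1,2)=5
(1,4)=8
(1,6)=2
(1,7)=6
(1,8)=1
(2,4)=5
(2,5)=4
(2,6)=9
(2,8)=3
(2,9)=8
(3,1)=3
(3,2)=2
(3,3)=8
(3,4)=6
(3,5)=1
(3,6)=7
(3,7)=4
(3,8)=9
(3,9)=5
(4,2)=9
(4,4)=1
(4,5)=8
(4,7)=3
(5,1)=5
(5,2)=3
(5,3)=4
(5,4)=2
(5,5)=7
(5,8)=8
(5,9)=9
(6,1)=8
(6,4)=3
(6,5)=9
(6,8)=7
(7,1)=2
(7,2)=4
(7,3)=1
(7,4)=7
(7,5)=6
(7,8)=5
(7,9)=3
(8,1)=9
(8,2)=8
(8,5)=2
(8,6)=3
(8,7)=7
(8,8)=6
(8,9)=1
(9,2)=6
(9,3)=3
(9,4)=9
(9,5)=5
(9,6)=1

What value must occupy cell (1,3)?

9

Cell (1,3) itself could take any of {7, 9} by direct elimination.
Consider where 9 can go in box 1.
(2,1) is out (row 2 already has a 9).
(2,2) is out (row 2 already has a 9).
(2,3) is out (row 2 already has a 9).
So the only cell in box 1 that can hold 9 is (1,3).
Therefore (1,3) = 9.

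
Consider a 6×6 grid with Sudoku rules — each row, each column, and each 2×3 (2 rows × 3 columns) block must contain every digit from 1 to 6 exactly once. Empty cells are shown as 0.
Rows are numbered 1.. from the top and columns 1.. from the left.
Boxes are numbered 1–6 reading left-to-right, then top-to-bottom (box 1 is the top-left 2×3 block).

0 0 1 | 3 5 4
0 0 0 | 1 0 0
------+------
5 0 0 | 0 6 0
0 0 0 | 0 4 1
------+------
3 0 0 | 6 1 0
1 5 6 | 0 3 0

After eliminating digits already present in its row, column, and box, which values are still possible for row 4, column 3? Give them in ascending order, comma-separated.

Row 4 already contains {1, 4}.
Column 3 already contains {1, 6}.
Its 2×3 block (box 3) already contains {5}.
Removing those from 1–6 leaves {2, 3} as the candidates for row 4, column 3.

2,3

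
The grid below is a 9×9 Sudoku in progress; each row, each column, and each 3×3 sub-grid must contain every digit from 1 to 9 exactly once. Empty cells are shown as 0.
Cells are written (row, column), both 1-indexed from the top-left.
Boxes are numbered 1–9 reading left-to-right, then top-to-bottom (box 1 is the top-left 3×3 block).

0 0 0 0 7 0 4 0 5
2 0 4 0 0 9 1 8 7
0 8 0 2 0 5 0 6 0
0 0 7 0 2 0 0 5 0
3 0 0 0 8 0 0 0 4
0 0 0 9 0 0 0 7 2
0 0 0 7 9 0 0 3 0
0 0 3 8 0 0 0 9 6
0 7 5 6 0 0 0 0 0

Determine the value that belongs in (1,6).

8

Cell (1,6) itself could take any of {1, 3, 6, 8} by direct elimination.
Consider where 8 can go in column 6.
(4,6) is out (box 5 already has a 8). (5,6) is out (row 5 already has a 8). (6,6) is out (box 5 already has a 8). (7,6) is out (box 8 already has a 8). The remaining empty cells in column 6 are similarly blocked.
So the only cell in column 6 that can hold 8 is (1,6).
Therefore (1,6) = 8.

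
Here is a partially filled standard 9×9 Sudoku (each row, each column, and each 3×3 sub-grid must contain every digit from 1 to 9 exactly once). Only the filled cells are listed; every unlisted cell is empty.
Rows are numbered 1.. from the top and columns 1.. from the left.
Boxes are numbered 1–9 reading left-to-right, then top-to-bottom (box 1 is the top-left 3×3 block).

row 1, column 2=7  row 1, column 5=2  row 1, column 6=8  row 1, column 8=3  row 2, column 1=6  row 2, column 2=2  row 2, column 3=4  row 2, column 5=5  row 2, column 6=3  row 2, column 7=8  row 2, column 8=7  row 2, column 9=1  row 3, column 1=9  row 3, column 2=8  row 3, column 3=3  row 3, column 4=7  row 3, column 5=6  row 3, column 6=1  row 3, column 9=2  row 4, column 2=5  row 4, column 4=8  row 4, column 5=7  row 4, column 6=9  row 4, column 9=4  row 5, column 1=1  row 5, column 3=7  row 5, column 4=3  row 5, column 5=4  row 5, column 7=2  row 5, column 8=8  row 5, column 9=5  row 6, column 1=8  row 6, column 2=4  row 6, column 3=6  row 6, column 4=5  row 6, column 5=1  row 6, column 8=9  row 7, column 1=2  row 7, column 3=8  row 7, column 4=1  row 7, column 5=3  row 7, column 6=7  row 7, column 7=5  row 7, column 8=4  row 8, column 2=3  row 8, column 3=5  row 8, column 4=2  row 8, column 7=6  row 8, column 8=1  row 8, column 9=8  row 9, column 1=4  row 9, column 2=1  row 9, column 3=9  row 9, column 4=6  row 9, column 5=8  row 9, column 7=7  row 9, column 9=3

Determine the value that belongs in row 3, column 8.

Row 3 already contains {1, 2, 3, 6, 7, 8, 9}.
Column 8 already contains {1, 3, 4, 7, 8, 9}.
Its 3×3 block (box 3) already contains {1, 2, 3, 7, 8}.
The only value from 1–9 not eliminated is 5, so row 3, column 8 = 5.

5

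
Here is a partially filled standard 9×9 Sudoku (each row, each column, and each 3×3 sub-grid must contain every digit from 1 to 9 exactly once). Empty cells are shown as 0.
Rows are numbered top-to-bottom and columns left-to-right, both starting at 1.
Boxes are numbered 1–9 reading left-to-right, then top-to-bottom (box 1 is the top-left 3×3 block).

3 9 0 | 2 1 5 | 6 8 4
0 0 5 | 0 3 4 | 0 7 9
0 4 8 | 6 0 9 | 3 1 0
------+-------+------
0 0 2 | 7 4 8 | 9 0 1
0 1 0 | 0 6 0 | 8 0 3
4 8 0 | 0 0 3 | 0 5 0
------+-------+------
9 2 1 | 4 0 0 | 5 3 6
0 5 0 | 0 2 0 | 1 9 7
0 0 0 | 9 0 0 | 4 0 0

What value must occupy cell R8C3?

Cell R8C3 itself could take any of {3, 4, 6} by direct elimination.
Consider where 4 can go in column 3.
R1C3 is out (row 1 already has a 4).
R5C3 is out (box 4 already has a 4).
R6C3 is out (row 6 already has a 4).
R9C3 is out (row 9 already has a 4).
So the only cell in column 3 that can hold 4 is R8C3.
Therefore R8C3 = 4.

4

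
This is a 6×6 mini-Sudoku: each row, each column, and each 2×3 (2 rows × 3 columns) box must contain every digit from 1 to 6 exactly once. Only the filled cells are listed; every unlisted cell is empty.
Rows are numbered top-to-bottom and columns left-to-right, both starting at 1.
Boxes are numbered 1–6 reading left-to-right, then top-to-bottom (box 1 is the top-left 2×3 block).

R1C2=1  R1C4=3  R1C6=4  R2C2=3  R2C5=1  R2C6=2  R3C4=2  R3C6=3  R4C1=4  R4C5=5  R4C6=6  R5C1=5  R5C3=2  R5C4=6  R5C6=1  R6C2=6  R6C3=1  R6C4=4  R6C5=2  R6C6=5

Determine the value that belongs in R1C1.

2

Cell R1C1 itself could take any of {2, 6} by direct elimination.
Consider where 2 can go in row 1.
R1C3 is out (column 3 already has a 2).
R1C5 is out (column 5 already has a 2).
So the only cell in row 1 that can hold 2 is R1C1.
Therefore R1C1 = 2.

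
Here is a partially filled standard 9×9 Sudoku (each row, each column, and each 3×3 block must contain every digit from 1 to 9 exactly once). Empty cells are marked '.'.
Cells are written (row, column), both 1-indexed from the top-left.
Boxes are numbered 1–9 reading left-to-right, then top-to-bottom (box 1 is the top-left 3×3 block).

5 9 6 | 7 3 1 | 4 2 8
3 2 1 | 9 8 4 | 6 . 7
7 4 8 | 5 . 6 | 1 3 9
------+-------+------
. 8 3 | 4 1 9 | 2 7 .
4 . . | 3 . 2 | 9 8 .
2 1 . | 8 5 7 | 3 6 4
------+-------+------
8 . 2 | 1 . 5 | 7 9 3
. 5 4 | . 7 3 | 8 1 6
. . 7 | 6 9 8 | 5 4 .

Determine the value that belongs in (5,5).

6

Row 5 already contains {2, 3, 4, 8, 9}.
Column 5 already contains {1, 3, 5, 7, 8, 9}.
Its 3×3 block (box 5) already contains {1, 2, 3, 4, 5, 7, 8, 9}.
The only value from 1–9 not eliminated is 6, so (5,5) = 6.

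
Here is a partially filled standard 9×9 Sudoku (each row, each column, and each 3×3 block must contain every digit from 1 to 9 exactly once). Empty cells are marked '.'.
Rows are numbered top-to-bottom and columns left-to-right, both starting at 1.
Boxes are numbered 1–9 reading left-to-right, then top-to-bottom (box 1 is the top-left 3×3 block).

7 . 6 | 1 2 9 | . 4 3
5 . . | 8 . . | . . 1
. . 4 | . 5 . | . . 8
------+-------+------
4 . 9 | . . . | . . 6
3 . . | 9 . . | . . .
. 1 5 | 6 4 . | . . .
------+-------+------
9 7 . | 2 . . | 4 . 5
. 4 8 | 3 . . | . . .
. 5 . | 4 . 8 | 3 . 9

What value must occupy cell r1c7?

Row 1 already contains {1, 2, 3, 4, 6, 7, 9}.
Column 7 already contains {3, 4}.
Its 3×3 block (box 3) already contains {1, 3, 4, 8}.
The only value from 1–9 not eliminated is 5, so r1c7 = 5.

5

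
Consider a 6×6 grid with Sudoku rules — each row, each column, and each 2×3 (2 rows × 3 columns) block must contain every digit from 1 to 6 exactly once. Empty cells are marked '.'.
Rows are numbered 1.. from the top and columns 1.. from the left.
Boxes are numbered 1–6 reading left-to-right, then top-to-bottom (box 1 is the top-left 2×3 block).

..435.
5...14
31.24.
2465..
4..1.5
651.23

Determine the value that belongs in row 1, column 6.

Cell row 1, column 6 itself could take any of {2, 6} by direct elimination.
Consider where 2 can go in column 6.
row 3, column 6 is out (row 3 already has a 2).
row 4, column 6 is out (row 4 already has a 2).
So the only cell in column 6 that can hold 2 is row 1, column 6.
Therefore row 1, column 6 = 2.

2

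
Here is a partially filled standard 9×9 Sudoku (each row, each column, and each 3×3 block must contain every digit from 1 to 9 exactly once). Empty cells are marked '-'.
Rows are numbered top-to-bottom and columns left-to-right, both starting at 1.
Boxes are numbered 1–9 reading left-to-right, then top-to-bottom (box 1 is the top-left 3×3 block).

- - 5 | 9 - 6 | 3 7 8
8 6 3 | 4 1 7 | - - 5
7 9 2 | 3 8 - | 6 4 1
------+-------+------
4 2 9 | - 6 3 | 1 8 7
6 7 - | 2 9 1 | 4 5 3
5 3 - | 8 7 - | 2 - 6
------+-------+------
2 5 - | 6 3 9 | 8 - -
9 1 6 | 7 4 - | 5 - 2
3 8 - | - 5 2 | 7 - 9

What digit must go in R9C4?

1

Row 9 already contains {2, 3, 5, 7, 8, 9}.
Column 4 already contains {2, 3, 4, 6, 7, 8, 9}.
Its 3×3 block (box 8) already contains {2, 3, 4, 5, 6, 7, 9}.
The only value from 1–9 not eliminated is 1, so R9C4 = 1.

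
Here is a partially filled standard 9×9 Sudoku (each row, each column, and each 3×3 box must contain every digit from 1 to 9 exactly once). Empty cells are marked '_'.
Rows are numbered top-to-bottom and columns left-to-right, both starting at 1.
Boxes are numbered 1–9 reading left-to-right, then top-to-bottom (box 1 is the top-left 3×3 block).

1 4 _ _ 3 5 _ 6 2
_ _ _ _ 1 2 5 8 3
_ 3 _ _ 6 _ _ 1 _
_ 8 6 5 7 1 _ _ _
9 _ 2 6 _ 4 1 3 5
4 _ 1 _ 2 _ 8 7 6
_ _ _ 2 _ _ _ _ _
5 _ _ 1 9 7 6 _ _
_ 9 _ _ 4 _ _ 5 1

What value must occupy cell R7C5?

5

Cell R7C5 itself could take any of {5, 8} by direct elimination.
Consider where 5 can go in row 7.
R7C1 is out (column 1 already has a 5). R7C2 is out (box 7 already has a 5). R7C3 is out (box 7 already has a 5). R7C6 is out (column 6 already has a 5). The remaining empty cells in row 7 are similarly blocked.
So the only cell in row 7 that can hold 5 is R7C5.
Therefore R7C5 = 5.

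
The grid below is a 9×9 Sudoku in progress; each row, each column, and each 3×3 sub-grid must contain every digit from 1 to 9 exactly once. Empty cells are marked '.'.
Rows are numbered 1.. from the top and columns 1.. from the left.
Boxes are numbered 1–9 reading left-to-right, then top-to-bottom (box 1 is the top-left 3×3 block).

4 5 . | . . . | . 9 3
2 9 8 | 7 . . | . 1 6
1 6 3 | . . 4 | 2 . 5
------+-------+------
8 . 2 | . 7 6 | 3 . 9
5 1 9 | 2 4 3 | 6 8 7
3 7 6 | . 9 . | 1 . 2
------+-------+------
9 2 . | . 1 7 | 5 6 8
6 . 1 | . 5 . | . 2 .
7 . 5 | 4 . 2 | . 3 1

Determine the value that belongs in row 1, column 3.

7

Row 1 already contains {3, 4, 5, 9}.
Column 3 already contains {1, 2, 3, 5, 6, 8, 9}.
Its 3×3 block (box 1) already contains {1, 2, 3, 4, 5, 6, 8, 9}.
The only value from 1–9 not eliminated is 7, so row 1, column 3 = 7.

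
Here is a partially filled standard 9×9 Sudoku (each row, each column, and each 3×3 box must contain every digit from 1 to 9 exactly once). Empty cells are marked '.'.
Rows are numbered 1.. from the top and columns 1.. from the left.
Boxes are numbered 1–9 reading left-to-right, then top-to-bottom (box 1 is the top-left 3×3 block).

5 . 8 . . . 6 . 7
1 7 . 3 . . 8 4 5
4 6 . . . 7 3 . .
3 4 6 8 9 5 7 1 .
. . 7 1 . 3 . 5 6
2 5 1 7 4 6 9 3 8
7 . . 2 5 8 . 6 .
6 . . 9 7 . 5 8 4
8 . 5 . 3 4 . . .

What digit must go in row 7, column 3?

Cell row 7, column 3 itself could take any of {3, 4, 9} by direct elimination.
Consider where 4 can go in row 7.
row 7, column 2 is out (column 2 already has a 4).
row 7, column 7 is out (box 9 already has a 4).
row 7, column 9 is out (column 9 already has a 4).
So the only cell in row 7 that can hold 4 is row 7, column 3.
Therefore row 7, column 3 = 4.

4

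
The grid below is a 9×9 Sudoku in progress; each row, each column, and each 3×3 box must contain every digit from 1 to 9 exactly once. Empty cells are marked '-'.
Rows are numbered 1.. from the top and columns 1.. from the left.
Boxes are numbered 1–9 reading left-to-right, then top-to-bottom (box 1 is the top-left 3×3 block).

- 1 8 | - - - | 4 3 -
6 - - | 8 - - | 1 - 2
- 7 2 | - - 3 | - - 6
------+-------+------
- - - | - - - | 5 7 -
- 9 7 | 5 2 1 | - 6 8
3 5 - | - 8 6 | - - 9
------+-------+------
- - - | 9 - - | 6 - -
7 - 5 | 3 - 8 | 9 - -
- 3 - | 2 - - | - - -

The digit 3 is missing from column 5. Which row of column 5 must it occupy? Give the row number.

Consider where 3 can go in column 5.
row 1, column 5 is out (row 1 already has a 3). row 2, column 5 is out (box 2 already has a 3). row 3, column 5 is out (row 3 already has a 3). row 7, column 5 is out (box 8 already has a 3). The remaining empty cells in column 5 are similarly blocked.
So the only cell in column 5 that can hold 3 is row 4, column 5.
That is row 4.

4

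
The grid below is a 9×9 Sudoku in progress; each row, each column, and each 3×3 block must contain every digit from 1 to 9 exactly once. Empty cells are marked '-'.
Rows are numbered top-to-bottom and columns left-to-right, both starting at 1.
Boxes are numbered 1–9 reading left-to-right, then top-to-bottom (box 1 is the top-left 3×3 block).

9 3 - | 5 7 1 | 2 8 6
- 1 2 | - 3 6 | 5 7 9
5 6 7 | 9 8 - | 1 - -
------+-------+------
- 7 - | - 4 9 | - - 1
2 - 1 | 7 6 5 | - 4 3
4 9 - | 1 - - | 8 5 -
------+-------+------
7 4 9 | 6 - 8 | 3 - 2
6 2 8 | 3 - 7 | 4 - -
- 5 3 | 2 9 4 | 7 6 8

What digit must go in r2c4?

4

Row 2 already contains {1, 2, 3, 5, 6, 7, 9}.
Column 4 already contains {1, 2, 3, 5, 6, 7, 9}.
Its 3×3 block (box 2) already contains {1, 3, 5, 6, 7, 8, 9}.
The only value from 1–9 not eliminated is 4, so r2c4 = 4.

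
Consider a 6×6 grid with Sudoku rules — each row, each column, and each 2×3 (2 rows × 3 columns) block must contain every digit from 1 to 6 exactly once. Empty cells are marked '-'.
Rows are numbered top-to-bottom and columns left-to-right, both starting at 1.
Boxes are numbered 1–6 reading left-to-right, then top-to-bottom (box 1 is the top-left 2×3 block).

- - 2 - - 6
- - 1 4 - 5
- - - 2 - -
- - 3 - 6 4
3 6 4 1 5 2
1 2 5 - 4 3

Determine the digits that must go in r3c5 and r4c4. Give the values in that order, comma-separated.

For r3c5:
  Consider where 3 can go in row 3.
  r3c1 is out (column 1 already has a 3).
  r3c2 is out (box 3 already has a 3).
  r3c3 is out (column 3 already has a 3).
  r3c6 is out (column 6 already has a 3).
  So the only cell in row 3 that can hold 3 is r3c5.
  So r3c5 = 3.
For r4c4:
  Row 4 already contains {3, 4, 6}.
  Column 4 already contains {1, 2, 4}.
  Its 2×3 block (box 4) already contains {2, 4, 6}.
  The only value from 1–6 not eliminated is 5, so r4c4 = 5.

3,5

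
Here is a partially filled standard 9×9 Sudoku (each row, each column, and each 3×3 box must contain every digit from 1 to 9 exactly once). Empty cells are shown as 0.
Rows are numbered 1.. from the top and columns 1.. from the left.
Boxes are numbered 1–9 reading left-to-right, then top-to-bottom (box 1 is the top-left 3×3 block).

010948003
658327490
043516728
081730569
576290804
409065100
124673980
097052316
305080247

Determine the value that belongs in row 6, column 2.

3

Row 6 already contains {1, 4, 5, 6, 9}.
Column 2 already contains {1, 2, 4, 5, 7, 8, 9}.
Its 3×3 block (box 4) already contains {1, 4, 5, 6, 7, 8, 9}.
The only value from 1–9 not eliminated is 3, so row 6, column 2 = 3.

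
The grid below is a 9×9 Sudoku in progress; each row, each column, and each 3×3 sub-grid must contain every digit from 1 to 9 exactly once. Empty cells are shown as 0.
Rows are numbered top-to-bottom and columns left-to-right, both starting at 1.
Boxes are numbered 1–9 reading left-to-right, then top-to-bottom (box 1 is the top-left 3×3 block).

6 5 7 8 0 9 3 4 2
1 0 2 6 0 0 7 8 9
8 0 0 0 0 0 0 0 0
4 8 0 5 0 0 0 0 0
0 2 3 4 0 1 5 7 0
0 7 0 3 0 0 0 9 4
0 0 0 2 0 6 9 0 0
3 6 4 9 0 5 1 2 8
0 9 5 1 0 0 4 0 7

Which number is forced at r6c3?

1

Cell r6c3 itself could take any of {1, 6} by direct elimination.
Consider where 1 can go in row 6.
r6c1 is out (column 1 already has a 1).
r6c5 is out (box 5 already has a 1).
r6c6 is out (column 6 already has a 1).
r6c7 is out (column 7 already has a 1).
So the only cell in row 6 that can hold 1 is r6c3.
Therefore r6c3 = 1.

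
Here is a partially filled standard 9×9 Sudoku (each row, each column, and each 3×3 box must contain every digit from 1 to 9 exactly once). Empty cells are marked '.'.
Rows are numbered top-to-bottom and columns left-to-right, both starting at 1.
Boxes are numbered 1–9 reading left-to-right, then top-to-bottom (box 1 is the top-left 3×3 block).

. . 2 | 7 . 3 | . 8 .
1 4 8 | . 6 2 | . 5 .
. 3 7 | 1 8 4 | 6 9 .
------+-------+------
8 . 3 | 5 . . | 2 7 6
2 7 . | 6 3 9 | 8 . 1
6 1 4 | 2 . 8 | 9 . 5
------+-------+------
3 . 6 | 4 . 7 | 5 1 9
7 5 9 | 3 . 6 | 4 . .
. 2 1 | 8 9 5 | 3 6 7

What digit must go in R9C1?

4

Row 9 already contains {1, 2, 3, 5, 6, 7, 8, 9}.
Column 1 already contains {1, 2, 3, 6, 7, 8}.
Its 3×3 block (box 7) already contains {1, 2, 3, 5, 6, 7, 9}.
The only value from 1–9 not eliminated is 4, so R9C1 = 4.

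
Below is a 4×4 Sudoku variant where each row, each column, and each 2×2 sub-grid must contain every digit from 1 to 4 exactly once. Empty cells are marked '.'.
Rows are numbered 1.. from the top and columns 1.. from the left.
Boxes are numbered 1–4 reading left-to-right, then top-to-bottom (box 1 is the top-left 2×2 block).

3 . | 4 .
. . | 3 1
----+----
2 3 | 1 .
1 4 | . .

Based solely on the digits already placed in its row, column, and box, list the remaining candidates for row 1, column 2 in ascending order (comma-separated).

Row 1 already contains {3, 4}.
Column 2 already contains {3, 4}.
Its 2×2 block (box 1) already contains {3}.
Removing those from 1–4 leaves {1, 2} as the candidates for row 1, column 2.

1,2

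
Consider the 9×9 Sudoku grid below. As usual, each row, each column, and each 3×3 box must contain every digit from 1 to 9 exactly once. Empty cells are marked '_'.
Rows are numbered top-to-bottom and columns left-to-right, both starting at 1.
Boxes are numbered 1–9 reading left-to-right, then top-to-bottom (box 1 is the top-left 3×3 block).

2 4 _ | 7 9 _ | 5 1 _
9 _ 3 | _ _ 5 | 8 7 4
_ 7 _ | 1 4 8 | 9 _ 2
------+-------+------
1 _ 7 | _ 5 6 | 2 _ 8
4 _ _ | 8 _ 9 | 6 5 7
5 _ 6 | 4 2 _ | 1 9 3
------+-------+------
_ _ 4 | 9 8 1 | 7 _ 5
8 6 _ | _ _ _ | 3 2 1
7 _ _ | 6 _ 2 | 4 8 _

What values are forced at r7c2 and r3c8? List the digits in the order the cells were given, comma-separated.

For r7c2:
  Consider where 2 can go in box 7.
  r7c1 is out (column 1 already has a 2).
  r8c3 is out (row 8 already has a 2).
  r9c2 is out (row 9 already has a 2).
  r9c3 is out (row 9 already has a 2).
  So the only cell in box 7 that can hold 2 is r7c2.
  So r7c2 = 2.
For r3c8:
  Consider where 3 can go in box 3.
  r1c9 is out (column 9 already has a 3).
  So the only cell in box 3 that can hold 3 is r3c8.
  So r3c8 = 3.

2,3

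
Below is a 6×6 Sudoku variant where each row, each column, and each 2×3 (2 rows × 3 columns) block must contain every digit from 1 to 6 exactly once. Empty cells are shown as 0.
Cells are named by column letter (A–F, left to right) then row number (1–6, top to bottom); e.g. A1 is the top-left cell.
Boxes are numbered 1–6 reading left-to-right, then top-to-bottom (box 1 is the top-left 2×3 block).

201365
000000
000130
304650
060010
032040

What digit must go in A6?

Cell A6 itself could take any of {1, 5} by direct elimination.
Consider where 1 can go in column A.
A2 is out (box 1 already has a 1).
A3 is out (row 3 already has a 1).
A5 is out (row 5 already has a 1).
So the only cell in column A that can hold 1 is A6.
Therefore A6 = 1.

1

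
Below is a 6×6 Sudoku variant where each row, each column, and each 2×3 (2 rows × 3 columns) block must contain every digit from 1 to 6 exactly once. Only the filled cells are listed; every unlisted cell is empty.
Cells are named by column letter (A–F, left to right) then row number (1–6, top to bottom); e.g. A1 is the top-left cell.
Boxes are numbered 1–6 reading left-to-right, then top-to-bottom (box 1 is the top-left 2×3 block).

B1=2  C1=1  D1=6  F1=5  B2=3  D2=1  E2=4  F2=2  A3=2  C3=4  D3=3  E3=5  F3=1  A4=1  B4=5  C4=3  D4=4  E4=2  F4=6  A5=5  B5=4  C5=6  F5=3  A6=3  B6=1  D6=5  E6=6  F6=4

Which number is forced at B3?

Row 3 already contains {1, 2, 3, 4, 5}.
Column B already contains {1, 2, 3, 4, 5}.
Its 2×3 block (box 3) already contains {1, 2, 3, 4, 5}.
The only value from 1–6 not eliminated is 6, so B3 = 6.

6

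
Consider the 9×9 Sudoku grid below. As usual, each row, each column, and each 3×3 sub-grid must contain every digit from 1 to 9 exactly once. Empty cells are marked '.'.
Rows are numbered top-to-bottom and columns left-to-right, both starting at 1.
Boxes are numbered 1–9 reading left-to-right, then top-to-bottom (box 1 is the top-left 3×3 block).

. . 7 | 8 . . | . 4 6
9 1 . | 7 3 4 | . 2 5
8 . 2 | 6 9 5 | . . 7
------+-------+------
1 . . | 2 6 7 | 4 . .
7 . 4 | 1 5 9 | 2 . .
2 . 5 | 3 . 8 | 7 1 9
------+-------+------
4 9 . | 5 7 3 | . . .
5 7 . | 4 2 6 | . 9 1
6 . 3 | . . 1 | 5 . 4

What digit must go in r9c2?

2

Cell r9c2 itself could take any of {2, 8} by direct elimination.
Consider where 2 can go in box 7.
r7c3 is out (column 3 already has a 2).
r8c3 is out (row 8 already has a 2).
So the only cell in box 7 that can hold 2 is r9c2.
Therefore r9c2 = 2.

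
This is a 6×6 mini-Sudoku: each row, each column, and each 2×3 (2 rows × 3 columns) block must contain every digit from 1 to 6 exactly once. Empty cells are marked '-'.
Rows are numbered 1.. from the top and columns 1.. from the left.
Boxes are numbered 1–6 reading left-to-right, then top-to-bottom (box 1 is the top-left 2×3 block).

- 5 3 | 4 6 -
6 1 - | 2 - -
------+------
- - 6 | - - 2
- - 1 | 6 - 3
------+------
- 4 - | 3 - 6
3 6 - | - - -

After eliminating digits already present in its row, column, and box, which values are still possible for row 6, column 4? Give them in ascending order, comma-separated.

Row 6 already contains {3, 6}.
Column 4 already contains {2, 3, 4, 6}.
Its 2×3 block (box 6) already contains {3, 6}.
Removing those from 1–6 leaves {1, 5} as the candidates for row 6, column 4.

1,5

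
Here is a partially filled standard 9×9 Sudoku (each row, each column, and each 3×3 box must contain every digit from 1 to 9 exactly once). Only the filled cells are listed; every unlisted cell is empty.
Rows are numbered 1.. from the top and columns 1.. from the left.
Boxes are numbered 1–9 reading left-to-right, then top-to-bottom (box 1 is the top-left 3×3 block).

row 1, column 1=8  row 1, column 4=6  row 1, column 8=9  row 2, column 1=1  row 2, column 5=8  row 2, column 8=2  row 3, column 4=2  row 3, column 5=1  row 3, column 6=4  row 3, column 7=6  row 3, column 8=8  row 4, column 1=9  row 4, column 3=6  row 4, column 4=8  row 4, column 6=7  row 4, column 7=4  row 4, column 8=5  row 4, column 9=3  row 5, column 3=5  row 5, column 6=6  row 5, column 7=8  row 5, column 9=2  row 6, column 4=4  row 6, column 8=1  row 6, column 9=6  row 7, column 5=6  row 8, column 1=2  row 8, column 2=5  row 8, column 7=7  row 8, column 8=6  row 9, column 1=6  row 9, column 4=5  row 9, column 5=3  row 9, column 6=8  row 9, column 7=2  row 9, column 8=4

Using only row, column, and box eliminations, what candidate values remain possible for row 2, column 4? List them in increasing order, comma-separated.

3,7,9

Row 2 already contains {1, 2, 8}.
Column 4 already contains {2, 4, 5, 6, 8}.
Its 3×3 block (box 2) already contains {1, 2, 4, 6, 8}.
Removing those from 1–9 leaves {3, 7, 9} as the candidates for row 2, column 4.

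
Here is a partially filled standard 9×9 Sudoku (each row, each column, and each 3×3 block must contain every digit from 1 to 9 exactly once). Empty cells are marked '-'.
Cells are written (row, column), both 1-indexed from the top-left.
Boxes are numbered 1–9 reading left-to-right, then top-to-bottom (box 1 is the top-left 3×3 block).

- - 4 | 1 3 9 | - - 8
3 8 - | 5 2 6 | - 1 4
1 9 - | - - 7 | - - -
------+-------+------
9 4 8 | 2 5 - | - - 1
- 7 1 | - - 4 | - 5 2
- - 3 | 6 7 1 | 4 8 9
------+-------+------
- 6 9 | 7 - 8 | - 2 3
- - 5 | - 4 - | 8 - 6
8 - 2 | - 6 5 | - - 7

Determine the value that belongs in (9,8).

4

Cell (9,8) itself could take any of {4, 9} by direct elimination.
Consider where 4 can go in column 8.
(1,8) is out (row 1 already has a 4).
(3,8) is out (box 3 already has a 4).
(4,8) is out (row 4 already has a 4).
(8,8) is out (row 8 already has a 4).
So the only cell in column 8 that can hold 4 is (9,8).
Therefore (9,8) = 4.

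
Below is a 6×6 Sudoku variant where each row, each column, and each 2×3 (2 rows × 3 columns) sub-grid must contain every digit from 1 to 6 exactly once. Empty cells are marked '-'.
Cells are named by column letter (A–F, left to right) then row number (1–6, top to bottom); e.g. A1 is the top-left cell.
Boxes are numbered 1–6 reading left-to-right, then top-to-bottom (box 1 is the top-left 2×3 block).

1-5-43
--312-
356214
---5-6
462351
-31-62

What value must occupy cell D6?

Row 6 already contains {1, 2, 3, 6}.
Column D already contains {1, 2, 3, 5}.
Its 2×3 block (box 6) already contains {1, 2, 3, 5, 6}.
The only value from 1–6 not eliminated is 4, so D6 = 4.

4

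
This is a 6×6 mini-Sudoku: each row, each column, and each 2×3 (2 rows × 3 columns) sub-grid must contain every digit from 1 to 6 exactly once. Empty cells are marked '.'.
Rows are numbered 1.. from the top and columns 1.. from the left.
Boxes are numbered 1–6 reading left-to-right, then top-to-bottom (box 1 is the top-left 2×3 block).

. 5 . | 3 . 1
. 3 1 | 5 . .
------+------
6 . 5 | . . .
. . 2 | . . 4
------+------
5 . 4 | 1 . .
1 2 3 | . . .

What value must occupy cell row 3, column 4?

Row 3 already contains {5, 6}.
Column 4 already contains {1, 3, 5}.
Its 2×3 block (box 4) already contains {4}.
The only value from 1–6 not eliminated is 2, so row 3, column 4 = 2.

2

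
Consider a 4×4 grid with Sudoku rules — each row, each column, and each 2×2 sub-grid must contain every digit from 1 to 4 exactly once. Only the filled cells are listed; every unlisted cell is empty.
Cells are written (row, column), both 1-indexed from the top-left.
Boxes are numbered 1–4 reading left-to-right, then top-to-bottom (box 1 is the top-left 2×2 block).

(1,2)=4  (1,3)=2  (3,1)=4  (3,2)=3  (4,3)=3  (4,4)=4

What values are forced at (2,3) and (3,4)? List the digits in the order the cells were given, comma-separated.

4,2

For (2,3):
  Consider where 4 can go in box 2.
  (1,4) is out (row 1 already has a 4).
  (2,4) is out (column 4 already has a 4).
  So the only cell in box 2 that can hold 4 is (2,3).
  So (2,3) = 4.
For (3,4):
  Consider where 2 can go in row 3.
  (3,3) is out (column 3 already has a 2).
  So the only cell in row 3 that can hold 2 is (3,4).
  So (3,4) = 2.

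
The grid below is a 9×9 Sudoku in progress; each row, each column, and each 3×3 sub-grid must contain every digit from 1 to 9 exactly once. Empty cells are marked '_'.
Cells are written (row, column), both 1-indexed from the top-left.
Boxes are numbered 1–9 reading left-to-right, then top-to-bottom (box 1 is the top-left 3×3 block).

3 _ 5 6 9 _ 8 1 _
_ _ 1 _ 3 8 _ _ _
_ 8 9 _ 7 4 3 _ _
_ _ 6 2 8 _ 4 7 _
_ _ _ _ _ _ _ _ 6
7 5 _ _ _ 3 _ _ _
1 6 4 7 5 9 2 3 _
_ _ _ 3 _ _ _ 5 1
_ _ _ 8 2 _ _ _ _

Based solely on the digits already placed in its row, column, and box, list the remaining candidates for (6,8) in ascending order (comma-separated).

Row 6 already contains {3, 5, 7}.
Column 8 already contains {1, 3, 5, 7}.
Its 3×3 block (box 6) already contains {4, 6, 7}.
Removing those from 1–9 leaves {2, 8, 9} as the candidates for (6,8).

2,8,9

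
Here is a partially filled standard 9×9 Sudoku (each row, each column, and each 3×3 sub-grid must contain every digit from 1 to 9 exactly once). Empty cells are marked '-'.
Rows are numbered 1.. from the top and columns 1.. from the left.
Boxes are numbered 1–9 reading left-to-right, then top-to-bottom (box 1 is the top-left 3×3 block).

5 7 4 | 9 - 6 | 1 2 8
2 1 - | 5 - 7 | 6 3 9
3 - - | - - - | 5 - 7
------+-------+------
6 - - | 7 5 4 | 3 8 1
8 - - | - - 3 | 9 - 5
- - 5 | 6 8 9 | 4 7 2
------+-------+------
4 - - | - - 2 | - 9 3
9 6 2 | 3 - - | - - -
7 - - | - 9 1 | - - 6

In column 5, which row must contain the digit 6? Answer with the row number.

7

Consider where 6 can go in column 5.
row 1, column 5 is out (row 1 already has a 6).
row 2, column 5 is out (row 2 already has a 6).
row 3, column 5 is out (box 2 already has a 6).
row 5, column 5 is out (box 5 already has a 6).
row 8, column 5 is out (row 8 already has a 6).
So the only cell in column 5 that can hold 6 is row 7, column 5.
That is row 7.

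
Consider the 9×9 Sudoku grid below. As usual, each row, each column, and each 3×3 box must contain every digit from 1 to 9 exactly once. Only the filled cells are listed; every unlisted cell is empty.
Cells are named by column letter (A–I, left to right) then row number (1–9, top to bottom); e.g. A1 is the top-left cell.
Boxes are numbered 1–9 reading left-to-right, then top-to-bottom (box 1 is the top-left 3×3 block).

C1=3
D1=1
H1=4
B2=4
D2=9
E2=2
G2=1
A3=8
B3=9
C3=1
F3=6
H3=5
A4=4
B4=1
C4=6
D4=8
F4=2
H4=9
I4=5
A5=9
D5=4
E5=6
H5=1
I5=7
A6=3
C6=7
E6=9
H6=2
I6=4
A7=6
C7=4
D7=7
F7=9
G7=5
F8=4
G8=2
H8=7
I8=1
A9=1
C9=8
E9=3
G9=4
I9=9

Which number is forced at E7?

1

Cell E7 itself could take any of {1, 8} by direct elimination.
Consider where 1 can go in column E.
E1 is out (row 1 already has a 1).
E3 is out (row 3 already has a 1).
E4 is out (row 4 already has a 1).
E8 is out (row 8 already has a 1).
So the only cell in column E that can hold 1 is E7.
Therefore E7 = 1.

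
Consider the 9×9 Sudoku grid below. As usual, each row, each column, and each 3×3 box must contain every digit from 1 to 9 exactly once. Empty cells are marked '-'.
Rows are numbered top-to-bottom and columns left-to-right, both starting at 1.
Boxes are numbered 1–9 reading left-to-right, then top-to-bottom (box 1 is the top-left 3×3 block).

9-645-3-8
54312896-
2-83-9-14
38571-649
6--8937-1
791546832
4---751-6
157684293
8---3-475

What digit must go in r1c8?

Row 1 already contains {3, 4, 5, 6, 8, 9}.
Column 8 already contains {1, 3, 4, 6, 7, 9}.
Its 3×3 block (box 3) already contains {1, 3, 4, 6, 8, 9}.
The only value from 1–9 not eliminated is 2, so r1c8 = 2.

2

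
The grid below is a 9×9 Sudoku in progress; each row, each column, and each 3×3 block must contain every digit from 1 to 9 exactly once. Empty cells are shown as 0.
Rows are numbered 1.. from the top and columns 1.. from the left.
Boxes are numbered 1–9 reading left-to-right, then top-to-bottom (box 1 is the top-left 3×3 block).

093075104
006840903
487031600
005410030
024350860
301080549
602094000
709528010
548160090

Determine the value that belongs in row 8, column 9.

Row 8 already contains {1, 2, 5, 7, 8, 9}.
Column 9 already contains {3, 4, 9}.
Its 3×3 block (box 9) already contains {1, 9}.
The only value from 1–9 not eliminated is 6, so row 8, column 9 = 6.

6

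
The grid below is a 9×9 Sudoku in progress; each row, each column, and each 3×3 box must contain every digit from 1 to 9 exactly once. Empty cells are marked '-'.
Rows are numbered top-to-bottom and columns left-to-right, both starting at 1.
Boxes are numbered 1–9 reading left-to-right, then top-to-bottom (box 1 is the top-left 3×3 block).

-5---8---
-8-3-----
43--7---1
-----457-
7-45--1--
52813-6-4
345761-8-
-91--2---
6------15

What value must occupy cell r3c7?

Cell r3c7 itself could take any of {2, 8, 9} by direct elimination.
Consider where 8 can go in row 3.
r3c3 is out (column 3 already has a 8).
r3c4 is out (box 2 already has a 8).
r3c6 is out (column 6 already has a 8).
r3c8 is out (column 8 already has a 8).
So the only cell in row 3 that can hold 8 is r3c7.
Therefore r3c7 = 8.

8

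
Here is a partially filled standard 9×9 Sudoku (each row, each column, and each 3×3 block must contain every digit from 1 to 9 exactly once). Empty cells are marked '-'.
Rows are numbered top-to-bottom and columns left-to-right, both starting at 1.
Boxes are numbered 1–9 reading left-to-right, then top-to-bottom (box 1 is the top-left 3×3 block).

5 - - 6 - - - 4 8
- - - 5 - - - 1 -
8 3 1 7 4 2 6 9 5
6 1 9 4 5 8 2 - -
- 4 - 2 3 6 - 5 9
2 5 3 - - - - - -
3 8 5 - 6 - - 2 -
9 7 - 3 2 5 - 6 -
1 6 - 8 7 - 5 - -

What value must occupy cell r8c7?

8

Cell r8c7 itself could take any of {1, 4, 8} by direct elimination.
Consider where 8 can go in box 9.
r7c7 is out (row 7 already has a 8).
r7c9 is out (row 7 already has a 8).
r8c9 is out (column 9 already has a 8).
r9c8 is out (row 9 already has a 8).
r9c9 is out (row 9 already has a 8).
So the only cell in box 9 that can hold 8 is r8c7.
Therefore r8c7 = 8.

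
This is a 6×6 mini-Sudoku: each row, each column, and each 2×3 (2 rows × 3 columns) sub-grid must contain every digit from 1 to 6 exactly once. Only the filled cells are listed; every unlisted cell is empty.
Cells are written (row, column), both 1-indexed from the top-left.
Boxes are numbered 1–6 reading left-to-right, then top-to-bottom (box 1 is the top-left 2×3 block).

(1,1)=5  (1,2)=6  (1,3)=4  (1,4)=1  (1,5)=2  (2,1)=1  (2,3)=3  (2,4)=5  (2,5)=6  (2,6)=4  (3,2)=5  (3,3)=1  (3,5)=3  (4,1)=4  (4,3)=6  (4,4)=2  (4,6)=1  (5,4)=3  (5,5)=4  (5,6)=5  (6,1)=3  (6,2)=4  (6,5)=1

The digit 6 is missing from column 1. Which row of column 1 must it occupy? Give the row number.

5

Consider where 6 can go in column 1.
(3,1) is out (box 3 already has a 6).
So the only cell in column 1 that can hold 6 is (5,1).
That is row 5.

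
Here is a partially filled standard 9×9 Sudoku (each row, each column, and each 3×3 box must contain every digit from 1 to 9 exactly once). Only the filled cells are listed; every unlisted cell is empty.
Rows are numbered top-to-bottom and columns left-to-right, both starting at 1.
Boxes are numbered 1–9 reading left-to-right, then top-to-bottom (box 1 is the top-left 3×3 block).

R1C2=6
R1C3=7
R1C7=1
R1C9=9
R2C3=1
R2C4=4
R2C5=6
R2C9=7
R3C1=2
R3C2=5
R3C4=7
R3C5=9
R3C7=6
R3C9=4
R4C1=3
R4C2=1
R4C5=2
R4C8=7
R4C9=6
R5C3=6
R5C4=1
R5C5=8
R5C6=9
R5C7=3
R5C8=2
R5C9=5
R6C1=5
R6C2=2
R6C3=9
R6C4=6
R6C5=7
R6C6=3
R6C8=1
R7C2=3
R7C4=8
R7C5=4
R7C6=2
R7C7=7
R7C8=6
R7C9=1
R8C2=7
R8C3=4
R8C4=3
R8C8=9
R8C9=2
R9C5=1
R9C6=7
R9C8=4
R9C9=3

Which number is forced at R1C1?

4

Cell R1C1 itself could take any of {4, 8} by direct elimination.
Consider where 4 can go in row 1.
R1C4 is out (column 4 already has a 4).
R1C5 is out (column 5 already has a 4).
R1C6 is out (box 2 already has a 4).
R1C8 is out (column 8 already has a 4).
So the only cell in row 1 that can hold 4 is R1C1.
Therefore R1C1 = 4.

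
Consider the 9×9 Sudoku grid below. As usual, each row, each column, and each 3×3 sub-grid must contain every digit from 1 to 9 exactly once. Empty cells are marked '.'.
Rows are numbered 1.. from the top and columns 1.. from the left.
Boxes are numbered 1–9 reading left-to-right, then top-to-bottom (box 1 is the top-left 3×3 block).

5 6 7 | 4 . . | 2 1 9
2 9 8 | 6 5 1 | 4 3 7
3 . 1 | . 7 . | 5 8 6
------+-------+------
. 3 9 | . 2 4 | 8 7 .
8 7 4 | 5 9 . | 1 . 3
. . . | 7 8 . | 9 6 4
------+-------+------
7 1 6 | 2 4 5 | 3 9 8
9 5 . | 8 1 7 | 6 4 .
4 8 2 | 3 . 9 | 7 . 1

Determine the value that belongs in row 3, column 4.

9

Row 3 already contains {1, 3, 5, 6, 7, 8}.
Column 4 already contains {2, 3, 4, 5, 6, 7, 8}.
Its 3×3 block (box 2) already contains {1, 4, 5, 6, 7}.
The only value from 1–9 not eliminated is 9, so row 3, column 4 = 9.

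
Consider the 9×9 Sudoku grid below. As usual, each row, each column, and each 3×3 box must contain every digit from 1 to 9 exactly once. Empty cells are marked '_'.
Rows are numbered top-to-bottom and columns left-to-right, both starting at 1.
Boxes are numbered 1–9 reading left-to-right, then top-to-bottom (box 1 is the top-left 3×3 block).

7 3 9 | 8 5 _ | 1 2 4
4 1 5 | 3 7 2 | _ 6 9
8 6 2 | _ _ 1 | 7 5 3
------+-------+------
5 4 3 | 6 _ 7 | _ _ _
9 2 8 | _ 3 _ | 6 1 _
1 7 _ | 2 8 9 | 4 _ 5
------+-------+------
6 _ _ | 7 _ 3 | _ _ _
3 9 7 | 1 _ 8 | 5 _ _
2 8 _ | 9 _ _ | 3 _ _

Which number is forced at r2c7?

8

Row 2 already contains {1, 2, 3, 4, 5, 6, 7, 9}.
Column 7 already contains {1, 3, 4, 5, 6, 7}.
Its 3×3 block (box 3) already contains {1, 2, 3, 4, 5, 6, 7, 9}.
The only value from 1–9 not eliminated is 8, so r2c7 = 8.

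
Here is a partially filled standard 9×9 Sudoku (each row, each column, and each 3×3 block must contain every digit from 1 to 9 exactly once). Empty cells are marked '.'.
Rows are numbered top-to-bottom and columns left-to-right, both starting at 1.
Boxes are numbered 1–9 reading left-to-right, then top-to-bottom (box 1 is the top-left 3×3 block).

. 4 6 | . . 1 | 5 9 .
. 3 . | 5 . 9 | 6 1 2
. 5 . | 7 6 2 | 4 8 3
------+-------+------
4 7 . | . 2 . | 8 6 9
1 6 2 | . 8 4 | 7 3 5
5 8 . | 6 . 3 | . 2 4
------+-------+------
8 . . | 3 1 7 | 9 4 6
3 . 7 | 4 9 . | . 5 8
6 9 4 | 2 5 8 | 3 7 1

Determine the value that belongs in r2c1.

7

Row 2 already contains {1, 2, 3, 5, 6, 9}.
Column 1 already contains {1, 3, 4, 5, 6, 8}.
Its 3×3 block (box 1) already contains {3, 4, 5, 6}.
The only value from 1–9 not eliminated is 7, so r2c1 = 7.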